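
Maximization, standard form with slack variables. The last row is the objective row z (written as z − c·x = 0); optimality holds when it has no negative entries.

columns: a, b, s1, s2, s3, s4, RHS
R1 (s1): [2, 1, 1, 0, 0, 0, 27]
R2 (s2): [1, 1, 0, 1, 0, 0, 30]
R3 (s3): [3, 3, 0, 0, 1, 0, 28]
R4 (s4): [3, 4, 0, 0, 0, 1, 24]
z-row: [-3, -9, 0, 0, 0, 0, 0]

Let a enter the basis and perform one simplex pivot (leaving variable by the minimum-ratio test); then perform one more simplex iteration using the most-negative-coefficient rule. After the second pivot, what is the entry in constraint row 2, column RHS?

Ratio test on column a — row 1: 27/2 = 27/2; row 2: 30/1 = 30; row 3: 28/3 = 28/3; row 4: 24/3 = 8. Minimum is 8 at row 4 (s4 leaves); pivot element 3.
Divide row 4 by 3; eliminate column a from the other rows.
Second iteration: most negative z-row entry is -5 in column b, so b enters.
Ratio test on column b — row 1: entry -5/3 ≤ 0; row 2: entry -1/3 ≤ 0; row 3: entry -1 ≤ 0; row 4: 8/(4/3) = 6. Minimum is 6 at row 4 (a leaves); pivot element 4/3.
Divide row 4 by 4/3; eliminate column b from the other rows.
After both pivots, the entry at constraint row 2, column RHS is 24.

24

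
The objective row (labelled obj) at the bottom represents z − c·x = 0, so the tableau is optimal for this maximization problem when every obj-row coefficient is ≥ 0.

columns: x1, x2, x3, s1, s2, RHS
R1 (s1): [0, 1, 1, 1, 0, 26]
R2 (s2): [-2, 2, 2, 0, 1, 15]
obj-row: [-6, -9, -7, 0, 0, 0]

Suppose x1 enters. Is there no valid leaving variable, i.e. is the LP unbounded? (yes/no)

yes

Every constraint-row entry in column x1 is ≤ 0, so increasing x1 is unbounded.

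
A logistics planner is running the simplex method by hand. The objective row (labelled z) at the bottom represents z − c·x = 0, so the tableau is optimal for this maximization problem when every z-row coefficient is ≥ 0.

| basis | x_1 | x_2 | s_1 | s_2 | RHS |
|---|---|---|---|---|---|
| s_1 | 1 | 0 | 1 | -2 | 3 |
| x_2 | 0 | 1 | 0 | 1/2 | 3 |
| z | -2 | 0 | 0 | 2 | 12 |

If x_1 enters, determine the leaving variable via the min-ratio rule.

s_1

Column x_1 entries and ratios — s_1: 3/1 = 3; x_2: 0 ≤ 0, skip.
Smallest ratio is 3 in the row of s_1, so s_1 leaves.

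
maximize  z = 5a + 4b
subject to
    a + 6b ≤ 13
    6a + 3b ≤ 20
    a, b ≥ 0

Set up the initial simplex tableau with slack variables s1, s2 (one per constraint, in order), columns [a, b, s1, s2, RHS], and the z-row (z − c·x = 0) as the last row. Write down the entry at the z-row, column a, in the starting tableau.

-5

The z-row carries the negated objective coefficients: the a entry is -5.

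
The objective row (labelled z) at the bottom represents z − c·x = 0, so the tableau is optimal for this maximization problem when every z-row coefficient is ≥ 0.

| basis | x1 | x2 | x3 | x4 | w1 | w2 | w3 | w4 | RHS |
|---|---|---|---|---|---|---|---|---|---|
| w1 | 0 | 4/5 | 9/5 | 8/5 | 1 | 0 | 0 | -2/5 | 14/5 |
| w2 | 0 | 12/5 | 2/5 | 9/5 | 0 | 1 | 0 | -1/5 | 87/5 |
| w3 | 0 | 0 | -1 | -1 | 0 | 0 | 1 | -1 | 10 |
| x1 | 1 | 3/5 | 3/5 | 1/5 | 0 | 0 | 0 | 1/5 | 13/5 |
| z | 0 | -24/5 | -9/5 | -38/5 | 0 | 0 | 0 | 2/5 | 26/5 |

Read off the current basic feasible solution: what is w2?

w2 is basic (row 2); its value is the RHS of that row, 87/5.

87/5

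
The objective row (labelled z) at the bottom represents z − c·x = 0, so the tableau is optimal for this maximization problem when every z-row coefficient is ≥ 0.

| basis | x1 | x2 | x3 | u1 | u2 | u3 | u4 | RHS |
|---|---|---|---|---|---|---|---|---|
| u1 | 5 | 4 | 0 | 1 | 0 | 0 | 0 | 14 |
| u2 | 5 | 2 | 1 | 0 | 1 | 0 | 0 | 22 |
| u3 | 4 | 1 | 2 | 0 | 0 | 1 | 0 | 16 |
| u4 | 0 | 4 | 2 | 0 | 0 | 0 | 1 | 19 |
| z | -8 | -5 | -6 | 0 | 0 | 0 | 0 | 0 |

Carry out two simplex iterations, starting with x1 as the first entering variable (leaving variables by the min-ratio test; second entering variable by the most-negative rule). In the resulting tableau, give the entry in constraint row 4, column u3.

Ratio test on column x1 — row 1: 14/5 = 14/5; row 2: 22/5 = 22/5; row 3: 16/4 = 4; row 4: entry 0 ≤ 0. Minimum is 14/5 at row 1 (u1 leaves); pivot element 5.
Divide row 1 by 5; eliminate column x1 from the other rows.
Second iteration: most negative z-row entry is -6 in column x3, so x3 enters.
Ratio test on column x3 — row 1: entry 0 ≤ 0; row 2: 8/1 = 8; row 3: (24/5)/2 = 12/5; row 4: 19/2 = 19/2. Minimum is 12/5 at row 3 (u3 leaves); pivot element 2.
Divide row 3 by 2; eliminate column x3 from the other rows.
After both pivots, the entry at constraint row 4, column u3 is -1.

-1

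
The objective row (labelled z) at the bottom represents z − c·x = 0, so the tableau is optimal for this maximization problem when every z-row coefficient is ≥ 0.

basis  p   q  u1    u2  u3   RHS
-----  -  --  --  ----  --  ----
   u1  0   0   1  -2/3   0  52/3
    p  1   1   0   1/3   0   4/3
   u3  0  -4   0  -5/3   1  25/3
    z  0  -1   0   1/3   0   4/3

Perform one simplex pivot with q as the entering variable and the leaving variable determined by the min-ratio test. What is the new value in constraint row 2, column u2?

1/3

Ratio test on column q — row 1: entry 0 ≤ 0; row 2: (4/3)/1 = 4/3; row 3: entry -4 ≤ 0. Minimum is 4/3 at row 2 (p leaves); pivot element 1.
Divide row 2 by 1; eliminate column q from the other rows.
In the new row 2, the u2 entry is the old entry divided by the pivot: (1/3)/1 = 1/3.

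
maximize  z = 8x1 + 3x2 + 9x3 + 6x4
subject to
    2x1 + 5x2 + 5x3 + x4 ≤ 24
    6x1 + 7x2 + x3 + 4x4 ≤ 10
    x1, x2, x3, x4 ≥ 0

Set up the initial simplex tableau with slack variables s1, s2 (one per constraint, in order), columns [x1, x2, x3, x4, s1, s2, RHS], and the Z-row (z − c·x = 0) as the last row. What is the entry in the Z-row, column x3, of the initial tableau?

The Z-row carries the negated objective coefficients: the x3 entry is -9.

-9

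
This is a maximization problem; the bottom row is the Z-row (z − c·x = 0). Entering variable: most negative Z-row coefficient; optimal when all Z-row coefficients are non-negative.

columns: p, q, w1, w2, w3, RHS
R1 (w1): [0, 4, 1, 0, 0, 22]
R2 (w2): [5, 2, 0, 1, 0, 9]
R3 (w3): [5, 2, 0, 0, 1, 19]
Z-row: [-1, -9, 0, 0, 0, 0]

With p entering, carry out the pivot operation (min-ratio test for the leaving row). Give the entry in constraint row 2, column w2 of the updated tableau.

1/5

Ratio test on column p — row 1: entry 0 ≤ 0; row 2: 9/5 = 9/5; row 3: 19/5 = 19/5. Minimum is 9/5 at row 2 (w2 leaves); pivot element 5.
Divide row 2 by 5; eliminate column p from the other rows.
In the new row 2, the w2 entry is the old entry divided by the pivot: 1/5 = 1/5.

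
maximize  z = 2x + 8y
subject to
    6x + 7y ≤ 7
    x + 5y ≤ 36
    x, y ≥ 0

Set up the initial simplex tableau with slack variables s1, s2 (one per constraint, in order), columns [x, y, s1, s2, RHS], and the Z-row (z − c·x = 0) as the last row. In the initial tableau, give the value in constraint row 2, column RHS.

36

The RHS of constraint 2 is b_2 = 36.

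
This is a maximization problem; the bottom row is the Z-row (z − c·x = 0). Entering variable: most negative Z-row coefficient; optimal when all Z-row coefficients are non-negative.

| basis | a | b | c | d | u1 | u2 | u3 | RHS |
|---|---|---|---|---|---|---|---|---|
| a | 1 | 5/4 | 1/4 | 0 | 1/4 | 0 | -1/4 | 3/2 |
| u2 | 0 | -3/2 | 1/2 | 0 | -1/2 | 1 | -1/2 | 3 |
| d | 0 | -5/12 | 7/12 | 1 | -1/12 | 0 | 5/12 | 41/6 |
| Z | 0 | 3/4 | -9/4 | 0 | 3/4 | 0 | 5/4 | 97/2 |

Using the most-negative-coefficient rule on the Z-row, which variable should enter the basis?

c

Negative Z-row entries: c: -9/4.
The most negative is -9/4 in column c, so c enters.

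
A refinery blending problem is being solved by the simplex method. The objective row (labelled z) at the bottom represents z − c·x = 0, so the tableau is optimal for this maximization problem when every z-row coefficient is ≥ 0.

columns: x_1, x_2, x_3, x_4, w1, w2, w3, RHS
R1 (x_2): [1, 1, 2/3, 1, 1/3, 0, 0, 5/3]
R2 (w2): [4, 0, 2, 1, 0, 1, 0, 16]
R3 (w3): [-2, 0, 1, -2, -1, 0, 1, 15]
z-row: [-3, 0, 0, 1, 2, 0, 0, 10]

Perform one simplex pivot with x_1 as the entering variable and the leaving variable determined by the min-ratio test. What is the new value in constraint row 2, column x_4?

Ratio test on column x_1 — row 1: (5/3)/1 = 5/3; row 2: 16/4 = 4; row 3: entry -2 ≤ 0. Minimum is 5/3 at row 1 (x_2 leaves); pivot element 1.
Divide row 1 by 1; eliminate column x_1 from the other rows.
Row 2 update in column x_4: 1 − 4·1 = -3.

-3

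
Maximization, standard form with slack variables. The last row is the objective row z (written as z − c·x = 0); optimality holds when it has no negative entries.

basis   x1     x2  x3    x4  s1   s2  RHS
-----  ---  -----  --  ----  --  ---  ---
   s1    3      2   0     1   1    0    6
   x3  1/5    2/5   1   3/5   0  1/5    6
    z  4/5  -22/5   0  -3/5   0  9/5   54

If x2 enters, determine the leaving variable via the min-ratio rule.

Column x2 entries and ratios — s1: 6/2 = 3; x3: 6/(2/5) = 15.
Smallest ratio is 3 in the row of s1, so s1 leaves.

s1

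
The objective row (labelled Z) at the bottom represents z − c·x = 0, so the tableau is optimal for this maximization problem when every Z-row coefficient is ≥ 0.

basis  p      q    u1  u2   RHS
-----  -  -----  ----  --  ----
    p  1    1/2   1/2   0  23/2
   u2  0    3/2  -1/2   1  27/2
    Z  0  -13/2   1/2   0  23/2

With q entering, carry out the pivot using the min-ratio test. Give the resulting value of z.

70

Ratio test on column q — row 1: (23/2)/(1/2) = 23; row 2: (27/2)/(3/2) = 9. Minimum is 9 at row 2 (u2 leaves); pivot element 3/2.
Pivot on row 2; the Z-row RHS becomes 23/2 − (-13/2)·9 = 70.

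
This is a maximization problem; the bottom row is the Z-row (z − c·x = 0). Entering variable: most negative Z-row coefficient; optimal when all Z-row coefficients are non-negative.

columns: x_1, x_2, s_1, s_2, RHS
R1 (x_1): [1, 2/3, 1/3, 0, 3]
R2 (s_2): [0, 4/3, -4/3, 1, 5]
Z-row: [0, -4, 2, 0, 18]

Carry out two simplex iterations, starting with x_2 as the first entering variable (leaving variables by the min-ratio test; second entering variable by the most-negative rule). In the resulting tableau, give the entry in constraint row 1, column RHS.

1/2

Ratio test on column x_2 — row 1: 3/(2/3) = 9/2; row 2: 5/(4/3) = 15/4. Minimum is 15/4 at row 2 (s_2 leaves); pivot element 4/3.
Divide row 2 by 4/3; eliminate column x_2 from the other rows.
Second iteration: most negative Z-row entry is -2 in column s_1, so s_1 enters.
Ratio test on column s_1 — row 1: (1/2)/1 = 1/2; row 2: entry -1 ≤ 0. Minimum is 1/2 at row 1 (x_1 leaves); pivot element 1.
Divide row 1 by 1; eliminate column s_1 from the other rows.
After both pivots, the entry at constraint row 1, column RHS is 1/2.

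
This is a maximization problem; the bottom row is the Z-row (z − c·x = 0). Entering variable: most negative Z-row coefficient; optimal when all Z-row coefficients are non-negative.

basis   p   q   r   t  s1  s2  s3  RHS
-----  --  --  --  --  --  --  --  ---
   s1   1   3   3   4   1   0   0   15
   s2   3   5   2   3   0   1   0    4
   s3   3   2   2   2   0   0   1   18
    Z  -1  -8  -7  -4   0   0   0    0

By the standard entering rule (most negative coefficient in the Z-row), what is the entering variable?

q

Negative Z-row entries: p: -1, q: -8, r: -7, t: -4.
The most negative is -8 in column q, so q enters.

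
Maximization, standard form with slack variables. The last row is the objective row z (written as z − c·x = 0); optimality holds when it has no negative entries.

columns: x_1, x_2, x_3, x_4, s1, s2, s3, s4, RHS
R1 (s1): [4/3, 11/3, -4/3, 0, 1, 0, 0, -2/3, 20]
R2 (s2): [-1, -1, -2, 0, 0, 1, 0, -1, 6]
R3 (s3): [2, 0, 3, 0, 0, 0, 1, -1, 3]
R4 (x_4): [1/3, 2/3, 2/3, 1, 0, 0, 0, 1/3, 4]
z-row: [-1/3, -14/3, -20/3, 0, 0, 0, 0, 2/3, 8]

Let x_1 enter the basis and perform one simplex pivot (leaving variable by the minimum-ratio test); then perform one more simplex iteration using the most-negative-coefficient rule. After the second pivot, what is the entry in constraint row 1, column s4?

Ratio test on column x_1 — row 1: 20/(4/3) = 15; row 2: entry -1 ≤ 0; row 3: 3/2 = 3/2; row 4: 4/(1/3) = 12. Minimum is 3/2 at row 3 (s3 leaves); pivot element 2.
Divide row 3 by 2; eliminate column x_1 from the other rows.
Second iteration: most negative z-row entry is -37/6 in column x_3, so x_3 enters.
Ratio test on column x_3 — row 1: entry -10/3 ≤ 0; row 2: entry -1/2 ≤ 0; row 3: (3/2)/(3/2) = 1; row 4: (7/2)/(1/6) = 21. Minimum is 1 at row 3 (x_1 leaves); pivot element 3/2.
Divide row 3 by 3/2; eliminate column x_3 from the other rows.
After both pivots, the entry at constraint row 1, column s4 is -10/9.

-10/9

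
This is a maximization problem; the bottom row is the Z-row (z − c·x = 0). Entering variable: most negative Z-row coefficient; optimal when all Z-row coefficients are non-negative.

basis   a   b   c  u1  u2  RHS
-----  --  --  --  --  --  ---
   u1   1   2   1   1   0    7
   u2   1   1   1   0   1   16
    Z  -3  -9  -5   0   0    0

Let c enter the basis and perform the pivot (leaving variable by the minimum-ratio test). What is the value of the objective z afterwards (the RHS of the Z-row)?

35

Ratio test on column c — row 1: 7/1 = 7; row 2: 16/1 = 16. Minimum is 7 at row 1 (u1 leaves); pivot element 1.
Pivot on row 1; the Z-row RHS becomes 0 − (-5)·7 = 35.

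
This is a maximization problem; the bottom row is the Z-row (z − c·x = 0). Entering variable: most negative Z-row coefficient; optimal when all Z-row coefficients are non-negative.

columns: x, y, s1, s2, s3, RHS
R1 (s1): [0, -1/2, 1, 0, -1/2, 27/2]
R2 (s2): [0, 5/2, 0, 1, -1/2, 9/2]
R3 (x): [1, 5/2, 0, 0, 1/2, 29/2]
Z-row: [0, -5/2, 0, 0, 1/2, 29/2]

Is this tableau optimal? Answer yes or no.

The Z-row has a negative entry -5/2 in column y, so it is not optimal.

no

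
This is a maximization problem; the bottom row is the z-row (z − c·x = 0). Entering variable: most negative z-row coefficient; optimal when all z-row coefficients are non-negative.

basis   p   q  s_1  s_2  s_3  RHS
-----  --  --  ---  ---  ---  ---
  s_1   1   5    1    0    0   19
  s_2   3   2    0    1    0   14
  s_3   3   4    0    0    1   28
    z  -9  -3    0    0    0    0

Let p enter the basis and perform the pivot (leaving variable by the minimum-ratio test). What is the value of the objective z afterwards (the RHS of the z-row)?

42

Ratio test on column p — row 1: 19/1 = 19; row 2: 14/3 = 14/3; row 3: 28/3 = 28/3. Minimum is 14/3 at row 2 (s_2 leaves); pivot element 3.
Pivot on row 2; the z-row RHS becomes 0 − (-9)·(14/3) = 42.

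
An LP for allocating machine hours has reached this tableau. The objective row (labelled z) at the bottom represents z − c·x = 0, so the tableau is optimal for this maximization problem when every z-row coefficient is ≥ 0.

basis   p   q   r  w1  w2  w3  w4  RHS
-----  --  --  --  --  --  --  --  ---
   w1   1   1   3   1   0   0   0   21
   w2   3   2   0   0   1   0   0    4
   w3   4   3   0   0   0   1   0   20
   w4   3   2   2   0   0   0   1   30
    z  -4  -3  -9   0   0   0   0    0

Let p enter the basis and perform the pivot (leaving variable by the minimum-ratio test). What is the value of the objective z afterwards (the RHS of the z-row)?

Ratio test on column p — row 1: 21/1 = 21; row 2: 4/3 = 4/3; row 3: 20/4 = 5; row 4: 30/3 = 10. Minimum is 4/3 at row 2 (w2 leaves); pivot element 3.
Pivot on row 2; the z-row RHS becomes 0 − (-4)·(4/3) = 16/3.

16/3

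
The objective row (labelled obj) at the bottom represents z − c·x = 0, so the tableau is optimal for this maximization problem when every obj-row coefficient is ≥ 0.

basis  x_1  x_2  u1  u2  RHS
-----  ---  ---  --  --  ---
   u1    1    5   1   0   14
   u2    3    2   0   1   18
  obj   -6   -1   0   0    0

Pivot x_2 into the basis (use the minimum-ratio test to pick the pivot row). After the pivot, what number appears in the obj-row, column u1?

Ratio test on column x_2 — row 1: 14/5 = 14/5; row 2: 18/2 = 9. Minimum is 14/5 at row 1 (u1 leaves); pivot element 5.
Divide row 1 by 5; eliminate column x_2 from the other rows.
obj-row update in column u1: 0 − (-1)·(1/5) = 1/5.

1/5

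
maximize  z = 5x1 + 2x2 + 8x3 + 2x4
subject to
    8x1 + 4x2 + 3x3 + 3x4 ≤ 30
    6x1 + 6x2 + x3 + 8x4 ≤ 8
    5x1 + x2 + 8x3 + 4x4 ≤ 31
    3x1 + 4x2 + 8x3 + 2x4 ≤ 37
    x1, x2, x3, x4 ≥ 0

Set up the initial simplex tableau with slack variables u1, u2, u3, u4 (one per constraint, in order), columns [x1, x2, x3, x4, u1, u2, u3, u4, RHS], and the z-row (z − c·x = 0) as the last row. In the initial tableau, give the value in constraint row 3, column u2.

0

Slack u2 belongs to constraint 2; its column is the unit vector e_2, so the entry in row 3 is 0.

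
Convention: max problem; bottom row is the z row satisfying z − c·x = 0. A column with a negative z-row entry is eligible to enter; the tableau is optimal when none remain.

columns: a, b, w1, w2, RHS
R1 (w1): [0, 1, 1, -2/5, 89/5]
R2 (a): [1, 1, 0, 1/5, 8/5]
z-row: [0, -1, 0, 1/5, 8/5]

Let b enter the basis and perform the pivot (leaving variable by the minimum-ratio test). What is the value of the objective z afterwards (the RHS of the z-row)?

Ratio test on column b — row 1: (89/5)/1 = 89/5; row 2: (8/5)/1 = 8/5. Minimum is 8/5 at row 2 (a leaves); pivot element 1.
Pivot on row 2; the z-row RHS becomes 8/5 − (-1)·(8/5) = 16/5.

16/5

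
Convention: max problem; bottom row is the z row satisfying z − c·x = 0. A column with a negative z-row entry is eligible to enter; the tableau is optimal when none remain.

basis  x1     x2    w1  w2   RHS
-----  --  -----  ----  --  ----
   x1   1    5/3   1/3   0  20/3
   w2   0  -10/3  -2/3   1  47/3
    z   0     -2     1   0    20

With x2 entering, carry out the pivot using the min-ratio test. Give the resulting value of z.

28

Ratio test on column x2 — row 1: (20/3)/(5/3) = 4; row 2: entry -10/3 ≤ 0. Minimum is 4 at row 1 (x1 leaves); pivot element 5/3.
Pivot on row 1; the z-row RHS becomes 20 − (-2)·4 = 28.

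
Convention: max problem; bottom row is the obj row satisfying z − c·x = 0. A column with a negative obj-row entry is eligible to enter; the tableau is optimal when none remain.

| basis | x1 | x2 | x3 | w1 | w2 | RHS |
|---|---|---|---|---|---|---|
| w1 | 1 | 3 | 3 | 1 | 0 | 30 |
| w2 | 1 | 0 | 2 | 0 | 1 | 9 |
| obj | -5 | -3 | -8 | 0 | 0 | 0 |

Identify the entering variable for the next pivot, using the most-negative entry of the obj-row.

Negative obj-row entries: x1: -5, x2: -3, x3: -8.
The most negative is -8 in column x3, so x3 enters.

x3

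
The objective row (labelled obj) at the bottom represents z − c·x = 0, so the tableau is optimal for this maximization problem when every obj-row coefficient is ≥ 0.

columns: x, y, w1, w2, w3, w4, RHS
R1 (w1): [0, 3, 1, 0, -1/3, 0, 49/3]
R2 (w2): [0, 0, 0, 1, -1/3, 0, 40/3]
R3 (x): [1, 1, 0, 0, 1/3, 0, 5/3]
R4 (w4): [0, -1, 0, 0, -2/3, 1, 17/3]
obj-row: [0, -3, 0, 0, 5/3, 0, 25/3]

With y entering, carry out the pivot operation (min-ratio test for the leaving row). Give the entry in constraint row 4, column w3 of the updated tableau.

Ratio test on column y — row 1: (49/3)/3 = 49/9; row 2: entry 0 ≤ 0; row 3: (5/3)/1 = 5/3; row 4: entry -1 ≤ 0. Minimum is 5/3 at row 3 (x leaves); pivot element 1.
Divide row 3 by 1; eliminate column y from the other rows.
Row 4 update in column w3: -2/3 − (-1)·(1/3) = -1/3.

-1/3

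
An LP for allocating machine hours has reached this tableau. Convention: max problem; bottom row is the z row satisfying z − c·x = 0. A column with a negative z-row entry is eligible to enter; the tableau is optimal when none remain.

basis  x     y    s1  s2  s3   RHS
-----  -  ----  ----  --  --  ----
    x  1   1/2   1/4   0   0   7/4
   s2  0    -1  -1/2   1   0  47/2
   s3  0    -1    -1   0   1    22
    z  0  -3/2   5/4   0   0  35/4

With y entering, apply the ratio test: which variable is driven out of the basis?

x

Column y entries and ratios — x: (7/4)/(1/2) = 7/2; s2: -1 ≤ 0, skip; s3: -1 ≤ 0, skip.
Smallest ratio is 7/2 in the row of x, so x leaves.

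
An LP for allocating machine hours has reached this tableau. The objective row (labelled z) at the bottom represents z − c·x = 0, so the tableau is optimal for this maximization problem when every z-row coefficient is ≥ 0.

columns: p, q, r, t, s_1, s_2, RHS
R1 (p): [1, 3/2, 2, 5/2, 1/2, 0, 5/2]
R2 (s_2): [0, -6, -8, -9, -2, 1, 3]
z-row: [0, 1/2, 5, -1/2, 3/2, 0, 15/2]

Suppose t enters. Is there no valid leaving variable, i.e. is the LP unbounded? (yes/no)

no

Column t has positive entries in row(s) 1, so the ratio test bounds it — not unbounded.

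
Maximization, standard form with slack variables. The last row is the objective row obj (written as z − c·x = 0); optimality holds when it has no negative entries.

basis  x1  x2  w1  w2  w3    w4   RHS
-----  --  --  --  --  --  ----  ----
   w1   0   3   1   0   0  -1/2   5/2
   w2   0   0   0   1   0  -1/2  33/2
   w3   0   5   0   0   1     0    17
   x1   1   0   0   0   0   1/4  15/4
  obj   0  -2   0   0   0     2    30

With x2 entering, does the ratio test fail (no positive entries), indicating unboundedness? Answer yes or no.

no

Column x2 has positive entries in row(s) 1, 3, so the ratio test bounds it — not unbounded.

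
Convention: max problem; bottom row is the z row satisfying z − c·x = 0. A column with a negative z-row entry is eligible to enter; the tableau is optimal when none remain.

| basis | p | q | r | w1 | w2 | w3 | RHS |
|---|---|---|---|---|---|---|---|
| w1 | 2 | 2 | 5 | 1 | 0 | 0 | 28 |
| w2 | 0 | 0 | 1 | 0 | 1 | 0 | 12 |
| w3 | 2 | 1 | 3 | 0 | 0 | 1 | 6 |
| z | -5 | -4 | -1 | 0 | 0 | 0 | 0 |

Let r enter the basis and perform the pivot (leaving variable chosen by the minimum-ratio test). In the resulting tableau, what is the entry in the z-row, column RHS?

2

Ratio test on column r — row 1: 28/5 = 28/5; row 2: 12/1 = 12; row 3: 6/3 = 2. Minimum is 2 at row 3 (w3 leaves); pivot element 3.
Divide row 3 by 3; eliminate column r from the other rows.
z-row update in column RHS: 0 − (-1)·2 = 2.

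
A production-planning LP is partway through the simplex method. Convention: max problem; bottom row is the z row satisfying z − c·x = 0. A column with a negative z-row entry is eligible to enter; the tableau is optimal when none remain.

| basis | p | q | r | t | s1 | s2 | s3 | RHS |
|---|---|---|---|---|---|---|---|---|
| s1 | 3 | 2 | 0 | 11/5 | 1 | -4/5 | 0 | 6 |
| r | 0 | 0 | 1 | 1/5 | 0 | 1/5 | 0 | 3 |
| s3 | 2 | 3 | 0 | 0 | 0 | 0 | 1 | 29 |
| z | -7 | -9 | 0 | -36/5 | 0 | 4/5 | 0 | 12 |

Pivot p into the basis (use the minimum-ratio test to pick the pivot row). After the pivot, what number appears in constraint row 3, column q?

Ratio test on column p — row 1: 6/3 = 2; row 2: entry 0 ≤ 0; row 3: 29/2 = 29/2. Minimum is 2 at row 1 (s1 leaves); pivot element 3.
Divide row 1 by 3; eliminate column p from the other rows.
Row 3 update in column q: 3 − 2·(2/3) = 5/3.

5/3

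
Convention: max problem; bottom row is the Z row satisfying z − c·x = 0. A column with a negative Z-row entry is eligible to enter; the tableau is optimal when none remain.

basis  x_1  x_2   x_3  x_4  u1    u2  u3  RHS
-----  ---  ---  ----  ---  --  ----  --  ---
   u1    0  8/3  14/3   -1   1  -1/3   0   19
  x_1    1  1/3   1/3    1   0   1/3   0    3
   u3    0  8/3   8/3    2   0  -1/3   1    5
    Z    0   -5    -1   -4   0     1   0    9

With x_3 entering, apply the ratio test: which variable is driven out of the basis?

Column x_3 entries and ratios — u1: 19/(14/3) = 57/14; x_1: 3/(1/3) = 9; u3: 5/(8/3) = 15/8.
Smallest ratio is 15/8 in the row of u3, so u3 leaves.

u3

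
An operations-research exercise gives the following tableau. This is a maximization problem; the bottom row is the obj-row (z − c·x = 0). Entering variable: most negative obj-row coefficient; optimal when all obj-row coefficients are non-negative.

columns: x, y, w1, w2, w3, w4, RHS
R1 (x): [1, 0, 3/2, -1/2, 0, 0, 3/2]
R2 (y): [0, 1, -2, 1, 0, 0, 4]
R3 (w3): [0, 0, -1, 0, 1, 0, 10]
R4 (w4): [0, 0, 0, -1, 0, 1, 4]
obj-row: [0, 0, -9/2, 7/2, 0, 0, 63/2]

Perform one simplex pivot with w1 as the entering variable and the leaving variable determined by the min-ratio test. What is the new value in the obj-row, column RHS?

36

Ratio test on column w1 — row 1: (3/2)/(3/2) = 1; row 2: entry -2 ≤ 0; row 3: entry -1 ≤ 0; row 4: entry 0 ≤ 0. Minimum is 1 at row 1 (x leaves); pivot element 3/2.
Divide row 1 by 3/2; eliminate column w1 from the other rows.
obj-row update in column RHS: 63/2 − (-9/2)·1 = 36.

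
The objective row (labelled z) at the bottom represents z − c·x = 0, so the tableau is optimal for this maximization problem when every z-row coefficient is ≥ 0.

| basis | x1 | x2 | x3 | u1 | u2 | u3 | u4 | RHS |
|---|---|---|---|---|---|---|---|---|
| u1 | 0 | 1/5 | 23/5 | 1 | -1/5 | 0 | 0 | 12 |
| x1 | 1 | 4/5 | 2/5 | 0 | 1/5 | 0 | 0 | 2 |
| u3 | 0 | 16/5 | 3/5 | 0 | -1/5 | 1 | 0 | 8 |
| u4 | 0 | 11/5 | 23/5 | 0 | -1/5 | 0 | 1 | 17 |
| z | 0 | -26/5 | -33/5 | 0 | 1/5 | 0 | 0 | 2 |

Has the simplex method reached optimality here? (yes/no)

The z-row has a negative entry -33/5 in column x3, so it is not optimal.

no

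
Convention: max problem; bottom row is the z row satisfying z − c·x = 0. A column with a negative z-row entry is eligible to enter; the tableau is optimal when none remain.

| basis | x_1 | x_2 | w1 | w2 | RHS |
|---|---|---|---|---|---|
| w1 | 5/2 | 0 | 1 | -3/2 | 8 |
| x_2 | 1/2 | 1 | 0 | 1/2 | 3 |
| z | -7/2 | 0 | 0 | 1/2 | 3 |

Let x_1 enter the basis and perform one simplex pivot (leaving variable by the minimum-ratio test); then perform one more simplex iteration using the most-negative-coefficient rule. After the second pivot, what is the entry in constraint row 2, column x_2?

5/4

Ratio test on column x_1 — row 1: 8/(5/2) = 16/5; row 2: 3/(1/2) = 6. Minimum is 16/5 at row 1 (w1 leaves); pivot element 5/2.
Divide row 1 by 5/2; eliminate column x_1 from the other rows.
Second iteration: most negative z-row entry is -8/5 in column w2, so w2 enters.
Ratio test on column w2 — row 1: entry -3/5 ≤ 0; row 2: (7/5)/(4/5) = 7/4. Minimum is 7/4 at row 2 (x_2 leaves); pivot element 4/5.
Divide row 2 by 4/5; eliminate column w2 from the other rows.
After both pivots, the entry at constraint row 2, column x_2 is 5/4.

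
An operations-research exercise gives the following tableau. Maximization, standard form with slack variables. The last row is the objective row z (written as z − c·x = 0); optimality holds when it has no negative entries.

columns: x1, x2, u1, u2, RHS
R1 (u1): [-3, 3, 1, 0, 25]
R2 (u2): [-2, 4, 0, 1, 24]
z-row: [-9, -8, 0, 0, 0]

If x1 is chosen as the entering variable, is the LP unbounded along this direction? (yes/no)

yes

Every constraint-row entry in column x1 is ≤ 0, so increasing x1 is unbounded.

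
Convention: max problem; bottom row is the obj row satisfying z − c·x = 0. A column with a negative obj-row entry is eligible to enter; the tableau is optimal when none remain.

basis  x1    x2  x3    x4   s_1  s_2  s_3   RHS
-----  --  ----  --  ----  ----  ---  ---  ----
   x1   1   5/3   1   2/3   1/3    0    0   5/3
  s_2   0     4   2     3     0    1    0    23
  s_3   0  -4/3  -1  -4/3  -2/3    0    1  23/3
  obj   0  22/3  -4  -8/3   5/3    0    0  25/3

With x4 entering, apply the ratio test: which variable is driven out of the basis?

Column x4 entries and ratios — x1: (5/3)/(2/3) = 5/2; s_2: 23/3 = 23/3; s_3: -4/3 ≤ 0, skip.
Smallest ratio is 5/2 in the row of x1, so x1 leaves.

x1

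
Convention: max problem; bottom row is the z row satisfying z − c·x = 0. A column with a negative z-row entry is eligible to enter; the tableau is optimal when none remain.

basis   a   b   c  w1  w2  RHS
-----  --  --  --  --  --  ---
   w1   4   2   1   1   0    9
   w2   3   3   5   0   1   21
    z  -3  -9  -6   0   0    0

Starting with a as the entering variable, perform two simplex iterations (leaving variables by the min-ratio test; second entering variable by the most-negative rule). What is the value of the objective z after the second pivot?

Ratio test on column a — row 1: 9/4 = 9/4; row 2: 21/3 = 7. Minimum is 9/4 at row 1 (w1 leaves); pivot element 4.
Pivot on row 1; the z-row RHS becomes 0 − (-3)·(9/4) = 27/4.
Next entering variable (most negative z-row entry -15/2): b.
Ratio test on column b — row 1: (9/4)/(1/2) = 9/2; row 2: (57/4)/(3/2) = 19/2. Minimum is 9/2 at row 1 (a leaves); pivot element 1/2.
After the second pivot the z-row RHS is 27/4 − (-15/2)·(9/2) = 81/2.

81/2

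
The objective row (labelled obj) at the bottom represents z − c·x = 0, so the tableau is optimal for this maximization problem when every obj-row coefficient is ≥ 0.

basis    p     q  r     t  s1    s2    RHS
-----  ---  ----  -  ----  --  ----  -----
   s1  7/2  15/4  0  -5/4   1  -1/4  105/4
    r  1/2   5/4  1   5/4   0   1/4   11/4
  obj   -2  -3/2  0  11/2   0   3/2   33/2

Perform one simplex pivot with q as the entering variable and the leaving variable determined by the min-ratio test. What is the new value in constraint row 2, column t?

1

Ratio test on column q — row 1: (105/4)/(15/4) = 7; row 2: (11/4)/(5/4) = 11/5. Minimum is 11/5 at row 2 (r leaves); pivot element 5/4.
Divide row 2 by 5/4; eliminate column q from the other rows.
In the new row 2, the t entry is the old entry divided by the pivot: (5/4)/(5/4) = 1.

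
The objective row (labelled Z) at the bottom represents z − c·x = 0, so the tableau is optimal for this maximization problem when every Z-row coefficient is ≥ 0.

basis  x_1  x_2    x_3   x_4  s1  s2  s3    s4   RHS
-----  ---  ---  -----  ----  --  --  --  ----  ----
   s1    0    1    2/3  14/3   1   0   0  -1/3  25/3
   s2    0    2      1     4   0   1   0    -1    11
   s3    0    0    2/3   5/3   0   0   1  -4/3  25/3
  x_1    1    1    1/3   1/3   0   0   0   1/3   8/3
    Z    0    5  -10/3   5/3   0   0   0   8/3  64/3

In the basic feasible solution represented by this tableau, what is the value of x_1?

x_1 is basic (row 4); its value is the RHS of that row, 8/3.

8/3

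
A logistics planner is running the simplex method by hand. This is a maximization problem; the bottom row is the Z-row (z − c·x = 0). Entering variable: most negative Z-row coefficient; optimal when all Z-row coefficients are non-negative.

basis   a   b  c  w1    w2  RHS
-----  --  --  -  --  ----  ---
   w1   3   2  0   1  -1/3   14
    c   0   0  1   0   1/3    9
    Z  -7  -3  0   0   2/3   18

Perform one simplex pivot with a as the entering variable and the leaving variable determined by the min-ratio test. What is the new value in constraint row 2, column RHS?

9

Ratio test on column a — row 1: 14/3 = 14/3; row 2: entry 0 ≤ 0. Minimum is 14/3 at row 1 (w1 leaves); pivot element 3.
Divide row 1 by 3; eliminate column a from the other rows.
Row 2 update in column RHS: 9 − 0·(14/3) = 9.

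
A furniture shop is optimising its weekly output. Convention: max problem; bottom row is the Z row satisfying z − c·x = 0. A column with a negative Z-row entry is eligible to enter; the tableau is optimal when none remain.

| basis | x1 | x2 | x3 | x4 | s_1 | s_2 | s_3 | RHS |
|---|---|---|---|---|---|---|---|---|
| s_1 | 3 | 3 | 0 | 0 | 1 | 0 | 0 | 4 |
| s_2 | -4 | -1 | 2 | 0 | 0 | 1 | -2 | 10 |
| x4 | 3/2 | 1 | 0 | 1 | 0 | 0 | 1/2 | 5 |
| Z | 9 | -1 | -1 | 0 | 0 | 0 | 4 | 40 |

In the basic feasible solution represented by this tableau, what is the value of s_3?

s_3 is not in the basis, so in the current basic feasible solution s_3 = 0.

0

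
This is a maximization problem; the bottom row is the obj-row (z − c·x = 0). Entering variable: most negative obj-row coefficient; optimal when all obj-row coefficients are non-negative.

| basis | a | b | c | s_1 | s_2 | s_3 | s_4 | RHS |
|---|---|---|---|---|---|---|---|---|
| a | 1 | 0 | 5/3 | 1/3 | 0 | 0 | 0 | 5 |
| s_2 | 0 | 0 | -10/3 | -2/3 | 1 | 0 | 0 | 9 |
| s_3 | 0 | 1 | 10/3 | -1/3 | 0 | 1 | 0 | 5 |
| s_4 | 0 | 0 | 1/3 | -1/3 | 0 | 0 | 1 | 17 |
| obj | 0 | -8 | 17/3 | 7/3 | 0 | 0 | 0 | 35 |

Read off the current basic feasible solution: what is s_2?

9

s_2 is basic (row 2); its value is the RHS of that row, 9.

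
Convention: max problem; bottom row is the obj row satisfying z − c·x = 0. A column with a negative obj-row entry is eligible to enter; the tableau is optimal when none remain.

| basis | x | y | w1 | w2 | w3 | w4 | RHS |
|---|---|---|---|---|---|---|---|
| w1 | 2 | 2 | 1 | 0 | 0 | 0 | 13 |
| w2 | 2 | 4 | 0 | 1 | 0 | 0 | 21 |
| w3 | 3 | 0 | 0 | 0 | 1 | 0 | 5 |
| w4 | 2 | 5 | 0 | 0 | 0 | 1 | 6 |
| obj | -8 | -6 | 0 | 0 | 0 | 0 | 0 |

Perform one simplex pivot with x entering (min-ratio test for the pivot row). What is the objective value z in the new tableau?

Ratio test on column x — row 1: 13/2 = 13/2; row 2: 21/2 = 21/2; row 3: 5/3 = 5/3; row 4: 6/2 = 3. Minimum is 5/3 at row 3 (w3 leaves); pivot element 3.
Pivot on row 3; the obj-row RHS becomes 0 − (-8)·(5/3) = 40/3.

40/3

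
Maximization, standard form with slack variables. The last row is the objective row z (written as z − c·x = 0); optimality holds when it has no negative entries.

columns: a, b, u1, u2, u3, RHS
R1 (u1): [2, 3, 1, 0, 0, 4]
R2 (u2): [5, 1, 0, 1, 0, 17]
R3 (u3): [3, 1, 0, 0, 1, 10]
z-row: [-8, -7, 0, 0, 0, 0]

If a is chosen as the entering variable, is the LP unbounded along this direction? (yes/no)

no

Column a has positive entries in row(s) 1, 2, 3, so the ratio test bounds it — not unbounded.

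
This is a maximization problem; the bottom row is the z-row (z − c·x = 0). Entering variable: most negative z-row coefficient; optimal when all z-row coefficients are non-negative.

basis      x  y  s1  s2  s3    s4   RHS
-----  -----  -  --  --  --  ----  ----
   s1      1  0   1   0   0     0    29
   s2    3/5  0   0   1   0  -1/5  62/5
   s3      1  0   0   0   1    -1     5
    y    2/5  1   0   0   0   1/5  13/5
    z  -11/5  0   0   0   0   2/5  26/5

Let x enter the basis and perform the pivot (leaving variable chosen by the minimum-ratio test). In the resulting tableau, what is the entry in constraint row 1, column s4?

Ratio test on column x — row 1: 29/1 = 29; row 2: (62/5)/(3/5) = 62/3; row 3: 5/1 = 5; row 4: (13/5)/(2/5) = 13/2. Minimum is 5 at row 3 (s3 leaves); pivot element 1.
Divide row 3 by 1; eliminate column x from the other rows.
Row 1 update in column s4: 0 − 1·(-1) = 1.

1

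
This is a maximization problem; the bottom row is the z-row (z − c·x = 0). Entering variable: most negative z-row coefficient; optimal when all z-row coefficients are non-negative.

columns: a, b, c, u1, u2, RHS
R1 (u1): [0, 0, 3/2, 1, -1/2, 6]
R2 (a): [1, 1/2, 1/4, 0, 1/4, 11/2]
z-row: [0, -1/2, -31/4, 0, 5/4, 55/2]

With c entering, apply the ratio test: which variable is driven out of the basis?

u1

Column c entries and ratios — u1: 6/(3/2) = 4; a: (11/2)/(1/4) = 22.
Smallest ratio is 4 in the row of u1, so u1 leaves.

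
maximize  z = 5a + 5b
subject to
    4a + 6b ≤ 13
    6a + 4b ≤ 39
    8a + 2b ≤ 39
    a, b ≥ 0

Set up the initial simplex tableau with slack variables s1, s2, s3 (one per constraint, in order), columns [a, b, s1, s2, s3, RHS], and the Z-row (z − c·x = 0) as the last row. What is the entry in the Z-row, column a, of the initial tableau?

The Z-row carries the negated objective coefficients: the a entry is -5.

-5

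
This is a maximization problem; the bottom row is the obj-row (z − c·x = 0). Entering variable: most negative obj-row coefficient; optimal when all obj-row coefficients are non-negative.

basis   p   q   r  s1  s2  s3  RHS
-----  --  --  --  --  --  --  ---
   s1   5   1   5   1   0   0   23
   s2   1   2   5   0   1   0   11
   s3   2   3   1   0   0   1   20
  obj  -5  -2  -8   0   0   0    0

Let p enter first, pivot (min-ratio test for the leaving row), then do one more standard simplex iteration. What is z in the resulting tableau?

139/5

Ratio test on column p — row 1: 23/5 = 23/5; row 2: 11/1 = 11; row 3: 20/2 = 10. Minimum is 23/5 at row 1 (s1 leaves); pivot element 5.
Pivot on row 1; the obj-row RHS becomes 0 − (-5)·(23/5) = 23.
Next entering variable (most negative obj-row entry -3): r.
Ratio test on column r — row 1: (23/5)/1 = 23/5; row 2: (32/5)/4 = 8/5; row 3: entry -1 ≤ 0. Minimum is 8/5 at row 2 (s2 leaves); pivot element 4.
After the second pivot the obj-row RHS is 23 − (-3)·(8/5) = 139/5.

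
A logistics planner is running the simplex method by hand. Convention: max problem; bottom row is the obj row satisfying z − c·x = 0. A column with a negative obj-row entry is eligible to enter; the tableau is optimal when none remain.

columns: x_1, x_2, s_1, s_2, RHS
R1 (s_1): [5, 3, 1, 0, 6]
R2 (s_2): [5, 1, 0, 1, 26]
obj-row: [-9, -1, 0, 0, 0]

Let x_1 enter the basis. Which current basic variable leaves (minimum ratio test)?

Column x_1 entries and ratios — s_1: 6/5 = 6/5; s_2: 26/5 = 26/5.
Smallest ratio is 6/5 in the row of s_1, so s_1 leaves.

s_1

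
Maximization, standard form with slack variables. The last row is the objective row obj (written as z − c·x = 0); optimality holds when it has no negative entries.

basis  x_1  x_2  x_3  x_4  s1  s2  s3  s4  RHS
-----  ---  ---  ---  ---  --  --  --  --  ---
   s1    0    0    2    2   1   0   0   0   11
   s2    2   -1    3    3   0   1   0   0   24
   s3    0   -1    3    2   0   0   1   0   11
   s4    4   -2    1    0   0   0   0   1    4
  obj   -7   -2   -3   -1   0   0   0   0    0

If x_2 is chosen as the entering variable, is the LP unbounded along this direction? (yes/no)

yes

Every constraint-row entry in column x_2 is ≤ 0, so increasing x_2 is unbounded.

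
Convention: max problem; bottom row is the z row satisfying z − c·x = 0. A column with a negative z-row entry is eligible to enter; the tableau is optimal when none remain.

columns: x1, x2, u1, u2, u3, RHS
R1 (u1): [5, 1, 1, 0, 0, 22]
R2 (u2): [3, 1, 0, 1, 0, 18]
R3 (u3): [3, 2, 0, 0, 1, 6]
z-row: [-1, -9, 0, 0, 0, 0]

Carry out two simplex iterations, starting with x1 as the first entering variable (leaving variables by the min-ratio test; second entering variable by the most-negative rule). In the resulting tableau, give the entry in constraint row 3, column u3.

1/2

Ratio test on column x1 — row 1: 22/5 = 22/5; row 2: 18/3 = 6; row 3: 6/3 = 2. Minimum is 2 at row 3 (u3 leaves); pivot element 3.
Divide row 3 by 3; eliminate column x1 from the other rows.
Second iteration: most negative z-row entry is -25/3 in column x2, so x2 enters.
Ratio test on column x2 — row 1: entry -7/3 ≤ 0; row 2: entry -1 ≤ 0; row 3: 2/(2/3) = 3. Minimum is 3 at row 3 (x1 leaves); pivot element 2/3.
Divide row 3 by 2/3; eliminate column x2 from the other rows.
After both pivots, the entry at constraint row 3, column u3 is 1/2.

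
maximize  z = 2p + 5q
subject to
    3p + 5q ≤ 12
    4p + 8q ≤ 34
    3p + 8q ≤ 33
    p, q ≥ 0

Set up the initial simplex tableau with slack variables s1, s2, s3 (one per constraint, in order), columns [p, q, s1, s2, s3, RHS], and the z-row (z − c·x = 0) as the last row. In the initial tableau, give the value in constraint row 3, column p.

Constraint 3 has coefficient 3 on p.

3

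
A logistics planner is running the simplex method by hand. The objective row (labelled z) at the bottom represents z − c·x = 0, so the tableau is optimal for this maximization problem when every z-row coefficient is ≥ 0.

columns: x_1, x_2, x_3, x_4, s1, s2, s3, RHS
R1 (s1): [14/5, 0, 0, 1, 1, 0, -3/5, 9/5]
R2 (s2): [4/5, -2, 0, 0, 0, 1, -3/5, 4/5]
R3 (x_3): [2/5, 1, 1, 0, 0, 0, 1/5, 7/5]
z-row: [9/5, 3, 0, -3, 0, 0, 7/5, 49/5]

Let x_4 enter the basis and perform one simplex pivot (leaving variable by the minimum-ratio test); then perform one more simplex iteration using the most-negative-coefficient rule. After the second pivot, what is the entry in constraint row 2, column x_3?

Ratio test on column x_4 — row 1: (9/5)/1 = 9/5; row 2: entry 0 ≤ 0; row 3: entry 0 ≤ 0. Minimum is 9/5 at row 1 (s1 leaves); pivot element 1.
Divide row 1 by 1; eliminate column x_4 from the other rows.
Second iteration: most negative z-row entry is -2/5 in column s3, so s3 enters.
Ratio test on column s3 — row 1: entry -3/5 ≤ 0; row 2: entry -3/5 ≤ 0; row 3: (7/5)/(1/5) = 7. Minimum is 7 at row 3 (x_3 leaves); pivot element 1/5.
Divide row 3 by 1/5; eliminate column s3 from the other rows.
After both pivots, the entry at constraint row 2, column x_3 is 3.

3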